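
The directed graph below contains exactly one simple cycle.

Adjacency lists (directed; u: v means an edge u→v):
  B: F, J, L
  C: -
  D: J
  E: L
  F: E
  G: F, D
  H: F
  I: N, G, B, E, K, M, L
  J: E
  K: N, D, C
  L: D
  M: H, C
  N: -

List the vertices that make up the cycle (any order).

D, E, J, L

DFS with gray/black marking from D:
D gray
  J gray
    E gray
      L gray
        L→D: D is gray → back edge
Back edge closes the cycle D → J → E → L → D; its vertices are {D, E, J, L}.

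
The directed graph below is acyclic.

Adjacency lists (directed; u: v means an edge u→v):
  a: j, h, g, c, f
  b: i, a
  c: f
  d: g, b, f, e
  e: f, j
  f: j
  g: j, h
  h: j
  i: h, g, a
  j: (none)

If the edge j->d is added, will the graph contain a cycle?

Yes

Adding j→d creates a cycle iff d can already reach j.
Path from d: d → e → j.
So d → … → j → d is a cycle.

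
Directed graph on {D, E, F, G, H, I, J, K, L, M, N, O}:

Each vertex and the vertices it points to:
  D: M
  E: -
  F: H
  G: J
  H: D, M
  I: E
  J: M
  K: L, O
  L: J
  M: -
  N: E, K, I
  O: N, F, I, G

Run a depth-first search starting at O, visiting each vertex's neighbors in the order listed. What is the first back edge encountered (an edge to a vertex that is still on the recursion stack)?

K→O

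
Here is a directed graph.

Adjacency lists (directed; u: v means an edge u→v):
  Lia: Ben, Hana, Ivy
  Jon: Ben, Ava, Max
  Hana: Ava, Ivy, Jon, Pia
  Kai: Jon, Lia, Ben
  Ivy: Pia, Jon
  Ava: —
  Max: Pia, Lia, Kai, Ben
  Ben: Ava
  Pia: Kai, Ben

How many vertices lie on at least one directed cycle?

7

A vertex is on a directed cycle iff it belongs to a strongly connected component of size ≥ 2 (or has a self-loop).
The vertices on cycles are {Ivy, Jon, Kai, Lia, Max, Pia, Hana} — 7 in total.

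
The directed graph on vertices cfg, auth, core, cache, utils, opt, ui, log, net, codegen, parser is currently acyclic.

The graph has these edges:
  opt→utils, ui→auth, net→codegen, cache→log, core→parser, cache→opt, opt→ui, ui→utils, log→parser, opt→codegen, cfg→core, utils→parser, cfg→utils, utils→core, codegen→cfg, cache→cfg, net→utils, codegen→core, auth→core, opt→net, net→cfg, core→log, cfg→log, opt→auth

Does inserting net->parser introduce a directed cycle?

No

Adding net→parser creates a cycle iff parser can already reach net.
Explore from parser: no path reaches net. The graph stays acyclic.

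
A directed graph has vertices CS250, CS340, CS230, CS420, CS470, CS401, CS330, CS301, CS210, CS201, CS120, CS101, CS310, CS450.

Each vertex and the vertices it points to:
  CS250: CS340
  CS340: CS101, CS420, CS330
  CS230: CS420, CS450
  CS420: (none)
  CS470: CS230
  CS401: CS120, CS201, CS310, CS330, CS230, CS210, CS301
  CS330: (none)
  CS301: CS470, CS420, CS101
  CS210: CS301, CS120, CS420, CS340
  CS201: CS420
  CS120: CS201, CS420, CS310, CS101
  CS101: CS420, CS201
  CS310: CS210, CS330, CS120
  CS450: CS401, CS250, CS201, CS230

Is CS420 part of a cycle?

No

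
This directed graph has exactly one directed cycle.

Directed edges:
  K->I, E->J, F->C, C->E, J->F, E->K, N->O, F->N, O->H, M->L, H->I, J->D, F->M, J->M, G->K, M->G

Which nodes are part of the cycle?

C, E, F, J

DFS with gray/black marking from J:
J gray
  D gray
  D black
  F gray
    C gray
      E gray
        K gray
          I gray
          I black
        K black
        E→J: J is gray → back edge
Back edge closes the cycle J → F → C → E → J; its vertices are {C, E, F, J}.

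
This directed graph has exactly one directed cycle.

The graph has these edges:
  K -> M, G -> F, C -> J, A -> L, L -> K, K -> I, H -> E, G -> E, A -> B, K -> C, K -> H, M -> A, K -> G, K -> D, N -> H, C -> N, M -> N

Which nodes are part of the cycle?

DFS with gray/black marking from K:
K gray
  C gray
    N gray
      H gray
        E gray
        E black
      H black
    N black
    J gray
    J black
  C black
  M gray
    M→N: N black — skip
    A gray
      B gray
      B black
      L gray
        L→K: K is gray → back edge
Back edge closes the cycle K → M → A → L → K; its vertices are {A, K, L, M}.

A, K, L, M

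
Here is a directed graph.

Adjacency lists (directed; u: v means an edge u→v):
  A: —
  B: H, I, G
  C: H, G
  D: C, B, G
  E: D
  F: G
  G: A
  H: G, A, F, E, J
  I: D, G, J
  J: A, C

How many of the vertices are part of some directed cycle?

7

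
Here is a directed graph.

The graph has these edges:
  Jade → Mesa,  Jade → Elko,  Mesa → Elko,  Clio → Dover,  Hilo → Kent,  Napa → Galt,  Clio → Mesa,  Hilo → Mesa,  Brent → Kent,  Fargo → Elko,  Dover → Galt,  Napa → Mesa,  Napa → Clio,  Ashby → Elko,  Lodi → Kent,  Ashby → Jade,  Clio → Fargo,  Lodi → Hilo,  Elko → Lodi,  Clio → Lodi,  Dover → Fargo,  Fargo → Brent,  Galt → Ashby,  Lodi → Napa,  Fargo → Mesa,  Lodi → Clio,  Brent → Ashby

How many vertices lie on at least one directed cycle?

12

A vertex is on a directed cycle iff it belongs to a strongly connected component of size ≥ 2 (or has a self-loop).
The vertices on cycles are {Clio, Elko, Galt, Hilo, Jade, Lodi, Mesa, Napa, Ashby, Brent, Dover, Fargo} — 12 in total.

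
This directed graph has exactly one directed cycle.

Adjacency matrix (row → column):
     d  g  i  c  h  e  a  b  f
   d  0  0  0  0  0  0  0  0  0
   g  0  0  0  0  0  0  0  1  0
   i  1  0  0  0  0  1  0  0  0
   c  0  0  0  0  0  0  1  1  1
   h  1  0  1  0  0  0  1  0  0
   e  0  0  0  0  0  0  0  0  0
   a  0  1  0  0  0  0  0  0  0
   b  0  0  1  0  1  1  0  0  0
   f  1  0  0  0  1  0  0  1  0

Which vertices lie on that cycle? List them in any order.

a, b, g, h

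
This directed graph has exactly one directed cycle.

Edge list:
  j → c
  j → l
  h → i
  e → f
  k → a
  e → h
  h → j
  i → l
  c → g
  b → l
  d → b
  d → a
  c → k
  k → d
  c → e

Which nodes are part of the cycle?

c, e, h, j

DFS with gray/black marking from c:
c gray
  e gray
    h gray
      j gray
        l gray
        l black
        j→c: c is gray → back edge
Back edge closes the cycle c → e → h → j → c; its vertices are {c, e, h, j}.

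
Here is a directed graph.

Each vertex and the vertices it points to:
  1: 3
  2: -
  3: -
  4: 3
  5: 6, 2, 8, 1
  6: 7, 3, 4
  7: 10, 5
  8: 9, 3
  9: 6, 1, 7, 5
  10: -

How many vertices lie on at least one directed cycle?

5

A vertex is on a directed cycle iff it belongs to a strongly connected component of size ≥ 2 (or has a self-loop).
The vertices on cycles are {5, 6, 7, 8, 9} — 5 in total.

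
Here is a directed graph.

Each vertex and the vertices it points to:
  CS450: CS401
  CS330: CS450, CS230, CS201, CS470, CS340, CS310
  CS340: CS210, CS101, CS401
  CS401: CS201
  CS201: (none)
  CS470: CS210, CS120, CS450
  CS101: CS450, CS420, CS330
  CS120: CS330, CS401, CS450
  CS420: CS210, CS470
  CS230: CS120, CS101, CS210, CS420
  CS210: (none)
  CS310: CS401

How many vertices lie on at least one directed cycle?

A vertex is on a directed cycle iff it belongs to a strongly connected component of size ≥ 2 (or has a self-loop).
The vertices on cycles are {CS101, CS120, CS230, CS330, CS340, CS420, CS470} — 7 in total.

7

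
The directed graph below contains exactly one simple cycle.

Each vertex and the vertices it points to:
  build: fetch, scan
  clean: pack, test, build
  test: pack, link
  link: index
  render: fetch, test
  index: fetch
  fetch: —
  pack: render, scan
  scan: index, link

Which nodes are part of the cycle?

pack, test, render

DFS with gray/black marking from pack:
pack gray
  render gray
    fetch gray
    fetch black
    test gray
      test→pack: pack is gray → back edge
Back edge closes the cycle pack → render → test → pack; its vertices are {pack, test, render}.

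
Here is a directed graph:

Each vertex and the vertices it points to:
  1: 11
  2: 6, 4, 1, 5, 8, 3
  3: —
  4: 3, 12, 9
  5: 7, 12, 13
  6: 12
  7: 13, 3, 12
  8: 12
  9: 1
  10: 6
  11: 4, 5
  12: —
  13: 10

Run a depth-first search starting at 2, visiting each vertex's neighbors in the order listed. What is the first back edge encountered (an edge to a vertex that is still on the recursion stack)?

11->4

DFS from 2 (visiting each vertex's neighbors in the order listed); mark gray on enter, black on exit:
2 gray
  6 gray
    12 gray
    12 black
  6 black
  4 gray
    3 gray
    3 black
    4→12: 12 black — skip
    9 gray
      1 gray
        11 gray
          11→4: 4 is gray → back edge
First back edge: 11 → 4.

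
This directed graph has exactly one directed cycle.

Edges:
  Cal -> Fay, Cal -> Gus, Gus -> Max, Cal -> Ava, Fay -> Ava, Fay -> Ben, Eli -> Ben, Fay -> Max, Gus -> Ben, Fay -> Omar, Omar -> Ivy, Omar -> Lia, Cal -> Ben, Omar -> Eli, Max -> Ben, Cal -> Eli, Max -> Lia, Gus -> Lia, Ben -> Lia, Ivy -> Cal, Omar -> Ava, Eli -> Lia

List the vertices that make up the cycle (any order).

DFS with gray/black marking from Cal:
Cal gray
  Ava gray
  Ava black
  Eli gray
    Ben gray
      Lia gray
      Lia black
    Ben black
    Eli→Lia: Lia black — skip
  Eli black
  Cal→Ben: Ben black — skip
  Gus gray
    Gus→Lia: Lia black — skip
    Gus→Ben: Ben black — skip
    Max gray
      Max→Ben: Ben black — skip
      Max→Lia: Lia black — skip
    Max black
  Gus black
  Fay gray
    Fay→Ava: Ava black — skip
    Fay→Ben: Ben black — skip
    Omar gray
      Omar→Ava: Ava black — skip
      Omar→Lia: Lia black — skip
      Omar→Eli: Eli black — skip
      Ivy gray
        Ivy→Cal: Cal is gray → back edge
Back edge closes the cycle Cal → Fay → Omar → Ivy → Cal; its vertices are {Cal, Fay, Ivy, Omar}.

Cal, Fay, Ivy, Omar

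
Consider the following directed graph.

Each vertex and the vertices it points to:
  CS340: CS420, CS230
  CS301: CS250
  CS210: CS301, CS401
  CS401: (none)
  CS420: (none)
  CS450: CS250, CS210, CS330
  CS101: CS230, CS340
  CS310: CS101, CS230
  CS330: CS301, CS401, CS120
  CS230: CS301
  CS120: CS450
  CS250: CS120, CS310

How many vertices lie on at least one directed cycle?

10

A vertex is on a directed cycle iff it belongs to a strongly connected component of size ≥ 2 (or has a self-loop).
The vertices on cycles are {CS101, CS120, CS210, CS230, CS250, CS301, CS310, CS330, CS340, CS450} — 10 in total.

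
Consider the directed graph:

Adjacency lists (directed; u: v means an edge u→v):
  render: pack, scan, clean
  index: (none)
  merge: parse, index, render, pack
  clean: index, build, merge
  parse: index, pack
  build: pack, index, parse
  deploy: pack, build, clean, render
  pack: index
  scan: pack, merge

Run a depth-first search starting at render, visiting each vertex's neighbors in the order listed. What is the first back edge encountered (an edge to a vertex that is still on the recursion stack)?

merge->render

DFS from render (visiting each vertex's neighbors in the order listed); mark gray on enter, black on exit:
render gray
  pack gray
    index gray
    index black
  pack black
  scan gray
    scan→pack: pack black — skip
    merge gray
      parse gray
        parse→index: index black — skip
        parse→pack: pack black — skip
      parse black
      merge→index: index black — skip
      merge→render: render is gray → back edge
First back edge: merge → render.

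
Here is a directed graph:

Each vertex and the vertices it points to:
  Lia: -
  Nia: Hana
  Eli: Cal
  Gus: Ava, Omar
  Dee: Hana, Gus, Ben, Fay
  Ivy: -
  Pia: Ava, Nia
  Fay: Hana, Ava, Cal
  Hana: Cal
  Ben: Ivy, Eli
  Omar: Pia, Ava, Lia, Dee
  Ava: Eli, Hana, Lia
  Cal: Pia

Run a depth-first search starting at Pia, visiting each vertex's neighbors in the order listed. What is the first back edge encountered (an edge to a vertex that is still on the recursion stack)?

Cal->Pia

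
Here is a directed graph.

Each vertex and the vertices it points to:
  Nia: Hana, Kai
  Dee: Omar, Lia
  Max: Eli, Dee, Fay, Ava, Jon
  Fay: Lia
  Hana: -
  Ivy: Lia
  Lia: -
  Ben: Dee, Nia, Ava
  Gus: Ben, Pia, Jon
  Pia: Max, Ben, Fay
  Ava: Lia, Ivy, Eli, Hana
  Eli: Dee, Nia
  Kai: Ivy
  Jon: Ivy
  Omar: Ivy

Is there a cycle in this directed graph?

DFS with white/gray/black marking, starting from Ivy:
Ivy gray
  Lia gray
  Lia black
Ivy black
Nia gray
  Hana gray
  Hana black
  Kai gray
    Kai→Ivy: Ivy black — skip
  Kai black
Nia black
Dee gray
  Omar gray
    Omar→Ivy: Ivy black — skip
  Omar black
  Dee→Lia: Lia black — skip
Dee black
Max gray
  Eli gray
    Eli→Dee: Dee black — skip
    Eli→Nia: Nia black — skip
  Eli black
  Max→Dee: Dee black — skip
  Fay gray
    Fay→Lia: Lia black — skip
  Fay black
  Ava gray
    Ava→Lia: Lia black — skip
    Ava→Ivy: Ivy black — skip
    Ava→Eli: Eli black — skip
    Ava→Hana: Hana black — skip
  Ava black
  Jon gray
    Jon→Ivy: Ivy black — skip
  Jon black
Max black
Ben gray
  Ben→Dee: Dee black — skip
  Ben→Nia: Nia black — skip
  Ben→Ava: Ava black — skip
Ben black
Gus gray
  Gus→Ben: Ben black — skip
  Pia gray
    Pia→Max: Max black — skip
    Pia→Ben: Ben black — skip
    Pia→Fay: Fay black — skip
  Pia black
  Gus→Jon: Jon black — skip
Gus black
Every edge goes to a white or black vertex — no back edge, so the graph is acyclic.

No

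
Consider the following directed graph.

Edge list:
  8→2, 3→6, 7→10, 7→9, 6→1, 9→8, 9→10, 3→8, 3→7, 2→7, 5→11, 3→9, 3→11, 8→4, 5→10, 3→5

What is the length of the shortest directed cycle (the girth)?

For each vertex v, BFS finds the shortest path from v back to v.
The shortest such closed walk is 8 → 2 → 7 → 9 → 8, length 4.

4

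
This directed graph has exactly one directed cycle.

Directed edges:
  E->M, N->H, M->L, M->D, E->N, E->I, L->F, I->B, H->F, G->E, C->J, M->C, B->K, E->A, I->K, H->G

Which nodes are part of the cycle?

E, G, H, N

DFS with gray/black marking from E:
E gray
  I gray
    B gray
      K gray
      K black
    B black
    I→K: K black — skip
  I black
  A gray
  A black
  N gray
    H gray
      F gray
      F black
      G gray
        G→E: E is gray → back edge
Back edge closes the cycle E → N → H → G → E; its vertices are {E, G, H, N}.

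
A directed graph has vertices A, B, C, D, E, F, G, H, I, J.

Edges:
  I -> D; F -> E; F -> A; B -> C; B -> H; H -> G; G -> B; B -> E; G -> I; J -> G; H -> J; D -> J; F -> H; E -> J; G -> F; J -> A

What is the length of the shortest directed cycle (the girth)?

3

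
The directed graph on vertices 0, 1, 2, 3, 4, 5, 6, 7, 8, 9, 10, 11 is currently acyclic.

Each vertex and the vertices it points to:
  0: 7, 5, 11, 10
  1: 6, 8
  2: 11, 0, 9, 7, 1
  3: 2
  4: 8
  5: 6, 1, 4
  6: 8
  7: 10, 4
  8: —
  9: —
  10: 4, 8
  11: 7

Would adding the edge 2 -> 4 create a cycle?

Adding 2→4 creates a cycle iff 4 can already reach 2.
Explore from 4: no path reaches 2. The graph stays acyclic.

No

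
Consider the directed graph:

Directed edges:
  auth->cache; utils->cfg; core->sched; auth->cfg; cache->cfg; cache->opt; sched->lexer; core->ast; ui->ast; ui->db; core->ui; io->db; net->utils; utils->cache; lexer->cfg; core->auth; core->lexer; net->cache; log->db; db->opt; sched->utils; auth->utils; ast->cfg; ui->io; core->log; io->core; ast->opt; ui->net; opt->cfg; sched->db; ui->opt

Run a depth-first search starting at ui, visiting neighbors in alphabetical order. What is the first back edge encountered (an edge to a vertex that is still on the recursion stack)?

core->ui

DFS from ui (visiting neighbors in alphabetical order); mark gray on enter, black on exit:
ui gray
  ast gray
    cfg gray
    cfg black
    opt gray
      opt→cfg: cfg black — skip
    opt black
  ast black
  db gray
    db→opt: opt black — skip
  db black
  io gray
    core gray
      core→ast: ast black — skip
      auth gray
        cache gray
          cache→cfg: cfg black — skip
          cache→opt: opt black — skip
        cache black
        auth→cfg: cfg black — skip
        utils gray
          utils→cache: cache black — skip
          utils→cfg: cfg black — skip
        utils black
      auth black
      lexer gray
        lexer→cfg: cfg black — skip
      lexer black
      log gray
        log→db: db black — skip
      log black
      sched gray
        sched→db: db black — skip
        sched→lexer: lexer black — skip
        sched→utils: utils black — skip
      sched black
      core→ui: ui is gray → back edge
First back edge: core → ui.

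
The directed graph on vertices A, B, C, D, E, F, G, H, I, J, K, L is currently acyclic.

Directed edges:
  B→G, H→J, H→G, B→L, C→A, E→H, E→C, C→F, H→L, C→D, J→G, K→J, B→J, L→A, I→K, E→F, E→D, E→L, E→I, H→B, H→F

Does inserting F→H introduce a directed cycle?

Yes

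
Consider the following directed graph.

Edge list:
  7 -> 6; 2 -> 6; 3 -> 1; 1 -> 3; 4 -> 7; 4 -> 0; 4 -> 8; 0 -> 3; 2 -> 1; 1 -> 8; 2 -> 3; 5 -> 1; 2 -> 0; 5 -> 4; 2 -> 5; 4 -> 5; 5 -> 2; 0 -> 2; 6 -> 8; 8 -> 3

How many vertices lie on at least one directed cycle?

7

A vertex is on a directed cycle iff it belongs to a strongly connected component of size ≥ 2 (or has a self-loop).
The vertices on cycles are {0, 1, 2, 3, 4, 5, 8} — 7 in total.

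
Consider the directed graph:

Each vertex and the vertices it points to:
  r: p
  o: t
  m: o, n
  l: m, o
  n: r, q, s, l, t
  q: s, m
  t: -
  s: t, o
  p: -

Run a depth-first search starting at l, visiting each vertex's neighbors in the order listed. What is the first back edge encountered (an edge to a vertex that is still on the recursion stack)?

q->m

DFS from l (visiting each vertex's neighbors in the order listed); mark gray on enter, black on exit:
l gray
  m gray
    o gray
      t gray
      t black
    o black
    n gray
      r gray
        p gray
        p black
      r black
      q gray
        s gray
          s→t: t black — skip
          s→o: o black — skip
        s black
        q→m: m is gray → back edge
First back edge: q → m.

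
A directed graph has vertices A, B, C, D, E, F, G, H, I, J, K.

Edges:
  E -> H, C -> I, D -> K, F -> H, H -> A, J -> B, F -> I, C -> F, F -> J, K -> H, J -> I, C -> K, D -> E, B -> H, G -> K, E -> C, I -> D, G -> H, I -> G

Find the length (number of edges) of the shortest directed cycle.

4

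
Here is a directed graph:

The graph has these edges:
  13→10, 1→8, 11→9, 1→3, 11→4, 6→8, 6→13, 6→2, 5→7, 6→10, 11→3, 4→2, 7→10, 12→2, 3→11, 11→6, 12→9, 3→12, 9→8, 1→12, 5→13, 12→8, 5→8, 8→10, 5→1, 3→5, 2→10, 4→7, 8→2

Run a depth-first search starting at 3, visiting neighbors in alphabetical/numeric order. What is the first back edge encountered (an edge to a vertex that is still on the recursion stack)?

1->3

DFS from 3 (visiting neighbors in alphabetical/numeric order); mark gray on enter, black on exit:
3 gray
  5 gray
    1 gray
      1→3: 3 is gray → back edge
First back edge: 1 → 3.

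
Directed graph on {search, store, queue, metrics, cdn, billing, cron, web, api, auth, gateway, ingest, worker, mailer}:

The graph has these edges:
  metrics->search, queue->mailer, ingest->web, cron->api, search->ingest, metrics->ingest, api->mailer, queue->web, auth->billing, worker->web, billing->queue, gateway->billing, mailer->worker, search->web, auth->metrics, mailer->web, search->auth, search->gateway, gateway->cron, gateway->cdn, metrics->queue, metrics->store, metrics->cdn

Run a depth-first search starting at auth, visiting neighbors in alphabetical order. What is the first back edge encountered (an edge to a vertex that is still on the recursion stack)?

DFS from auth (visiting neighbors in alphabetical order); mark gray on enter, black on exit:
auth gray
  billing gray
    queue gray
      mailer gray
        web gray
        web black
        worker gray
          worker→web: web black — skip
        worker black
      mailer black
      queue→web: web black — skip
    queue black
  billing black
  metrics gray
    cdn gray
    cdn black
    ingest gray
      ingest→web: web black — skip
    ingest black
    metrics→queue: queue black — skip
    search gray
      search→auth: auth is gray → back edge
First back edge: search → auth.

search->auth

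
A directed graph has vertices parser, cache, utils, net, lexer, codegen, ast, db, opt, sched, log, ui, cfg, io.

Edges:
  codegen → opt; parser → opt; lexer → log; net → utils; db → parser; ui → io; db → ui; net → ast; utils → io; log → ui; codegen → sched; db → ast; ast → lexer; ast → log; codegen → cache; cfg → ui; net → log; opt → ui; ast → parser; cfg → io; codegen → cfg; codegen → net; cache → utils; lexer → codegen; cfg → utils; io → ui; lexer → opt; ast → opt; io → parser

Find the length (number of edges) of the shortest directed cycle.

For each vertex v, BFS finds the shortest path from v back to v.
The shortest such closed walk is io → ui → io, length 2.

2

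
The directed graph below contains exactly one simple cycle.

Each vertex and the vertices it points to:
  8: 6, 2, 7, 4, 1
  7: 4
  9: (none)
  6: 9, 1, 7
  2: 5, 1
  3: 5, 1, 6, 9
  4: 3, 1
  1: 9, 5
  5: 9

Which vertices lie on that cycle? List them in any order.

3, 4, 6, 7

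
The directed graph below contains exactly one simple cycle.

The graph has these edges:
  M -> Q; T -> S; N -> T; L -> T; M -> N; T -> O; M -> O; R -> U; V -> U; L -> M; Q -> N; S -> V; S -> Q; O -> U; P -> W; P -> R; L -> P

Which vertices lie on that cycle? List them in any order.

N, Q, S, T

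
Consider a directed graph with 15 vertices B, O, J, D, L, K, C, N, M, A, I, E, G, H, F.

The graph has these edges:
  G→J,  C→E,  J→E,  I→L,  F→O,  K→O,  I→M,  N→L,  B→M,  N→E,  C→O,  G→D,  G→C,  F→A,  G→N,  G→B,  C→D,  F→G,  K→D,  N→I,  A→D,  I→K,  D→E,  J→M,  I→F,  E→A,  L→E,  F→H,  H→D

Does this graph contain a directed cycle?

Yes

DFS with white/gray/black marking, starting from N:
N gray
  I gray
    L gray
      E gray
        A gray
          D gray
            D→E: E is gray → back edge
Back edge found, so a cycle exists: E → A → D → E.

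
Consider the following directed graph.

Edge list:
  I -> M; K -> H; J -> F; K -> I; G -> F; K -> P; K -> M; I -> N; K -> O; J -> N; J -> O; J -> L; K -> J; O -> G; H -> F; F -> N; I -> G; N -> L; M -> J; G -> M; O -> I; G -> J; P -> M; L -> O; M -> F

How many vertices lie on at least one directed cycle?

A vertex is on a directed cycle iff it belongs to a strongly connected component of size ≥ 2 (or has a self-loop).
The vertices on cycles are {F, G, I, J, L, M, N, O} — 8 in total.

8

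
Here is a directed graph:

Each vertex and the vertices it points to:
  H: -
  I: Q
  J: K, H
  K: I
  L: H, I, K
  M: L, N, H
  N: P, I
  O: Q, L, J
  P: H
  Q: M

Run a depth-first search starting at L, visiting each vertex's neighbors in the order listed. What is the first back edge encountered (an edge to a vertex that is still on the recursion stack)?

DFS from L (visiting each vertex's neighbors in the order listed); mark gray on enter, black on exit:
L gray
  H gray
  H black
  I gray
    Q gray
      M gray
        M→L: L is gray → back edge
First back edge: M → L.

M→L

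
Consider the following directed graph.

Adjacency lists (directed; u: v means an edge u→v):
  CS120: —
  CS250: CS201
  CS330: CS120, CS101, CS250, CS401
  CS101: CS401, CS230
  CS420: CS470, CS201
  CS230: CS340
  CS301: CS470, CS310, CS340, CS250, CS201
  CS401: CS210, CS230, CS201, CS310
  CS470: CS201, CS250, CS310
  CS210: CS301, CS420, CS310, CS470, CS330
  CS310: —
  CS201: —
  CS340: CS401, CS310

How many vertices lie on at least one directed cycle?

7

A vertex is on a directed cycle iff it belongs to a strongly connected component of size ≥ 2 (or has a self-loop).
The vertices on cycles are {CS101, CS210, CS230, CS301, CS330, CS340, CS401} — 7 in total.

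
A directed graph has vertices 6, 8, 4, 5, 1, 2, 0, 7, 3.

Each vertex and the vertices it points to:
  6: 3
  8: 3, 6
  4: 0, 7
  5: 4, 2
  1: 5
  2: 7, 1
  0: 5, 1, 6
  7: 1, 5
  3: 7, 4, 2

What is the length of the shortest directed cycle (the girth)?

3

For each vertex v, BFS finds the shortest path from v back to v.
The shortest such closed walk is 4 → 0 → 5 → 4, length 3.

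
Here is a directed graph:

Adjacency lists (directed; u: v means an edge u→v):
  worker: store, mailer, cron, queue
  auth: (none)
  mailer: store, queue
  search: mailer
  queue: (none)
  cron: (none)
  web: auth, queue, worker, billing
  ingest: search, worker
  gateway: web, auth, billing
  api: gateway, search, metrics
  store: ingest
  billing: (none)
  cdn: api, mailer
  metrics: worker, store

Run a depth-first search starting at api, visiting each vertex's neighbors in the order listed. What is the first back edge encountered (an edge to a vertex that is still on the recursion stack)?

DFS from api (visiting each vertex's neighbors in the order listed); mark gray on enter, black on exit:
api gray
  gateway gray
    web gray
      auth gray
      auth black
      queue gray
      queue black
      worker gray
        store gray
          ingest gray
            search gray
              mailer gray
                mailer→store: store is gray → back edge
First back edge: mailer → store.

mailer->store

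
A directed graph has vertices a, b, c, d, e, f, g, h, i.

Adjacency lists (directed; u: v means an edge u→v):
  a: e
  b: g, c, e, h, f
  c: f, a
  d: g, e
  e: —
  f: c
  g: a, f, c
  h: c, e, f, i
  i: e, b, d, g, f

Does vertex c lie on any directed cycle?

Yes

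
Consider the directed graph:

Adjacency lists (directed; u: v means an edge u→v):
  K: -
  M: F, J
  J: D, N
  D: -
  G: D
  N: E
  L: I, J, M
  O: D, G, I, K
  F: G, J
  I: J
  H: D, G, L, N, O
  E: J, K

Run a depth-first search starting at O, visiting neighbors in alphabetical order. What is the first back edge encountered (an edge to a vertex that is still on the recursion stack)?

DFS from O (visiting neighbors in alphabetical order); mark gray on enter, black on exit:
O gray
  D gray
  D black
  G gray
    G→D: D black — skip
  G black
  I gray
    J gray
      J→D: D black — skip
      N gray
        E gray
          E→J: J is gray → back edge
First back edge: E → J.

E→J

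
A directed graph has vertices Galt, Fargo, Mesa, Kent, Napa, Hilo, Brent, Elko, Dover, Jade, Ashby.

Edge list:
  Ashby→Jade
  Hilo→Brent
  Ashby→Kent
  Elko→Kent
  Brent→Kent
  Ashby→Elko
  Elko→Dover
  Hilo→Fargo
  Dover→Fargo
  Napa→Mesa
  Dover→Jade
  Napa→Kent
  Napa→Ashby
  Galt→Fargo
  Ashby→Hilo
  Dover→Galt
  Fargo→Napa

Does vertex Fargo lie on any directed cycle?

Fargo is on a cycle iff Fargo can reach itself via ≥1 edge.
Fargo → Napa → Ashby → Hilo → Fargo — yes.

Yes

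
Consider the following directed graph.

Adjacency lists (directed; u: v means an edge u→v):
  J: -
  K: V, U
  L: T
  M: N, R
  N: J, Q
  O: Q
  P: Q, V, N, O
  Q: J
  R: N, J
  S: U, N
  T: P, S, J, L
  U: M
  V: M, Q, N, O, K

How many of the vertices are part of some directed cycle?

4

A vertex is on a directed cycle iff it belongs to a strongly connected component of size ≥ 2 (or has a self-loop).
The vertices on cycles are {K, L, T, V} — 4 in total.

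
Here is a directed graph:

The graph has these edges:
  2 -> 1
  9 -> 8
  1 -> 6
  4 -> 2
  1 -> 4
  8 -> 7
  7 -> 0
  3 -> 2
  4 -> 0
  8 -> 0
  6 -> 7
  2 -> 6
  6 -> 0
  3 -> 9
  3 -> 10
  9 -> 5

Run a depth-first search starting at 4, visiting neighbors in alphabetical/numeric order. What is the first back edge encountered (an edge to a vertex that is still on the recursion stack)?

DFS from 4 (visiting neighbors in alphabetical/numeric order); mark gray on enter, black on exit:
4 gray
  0 gray
  0 black
  2 gray
    1 gray
      1→4: 4 is gray → back edge
First back edge: 1 → 4.

1->4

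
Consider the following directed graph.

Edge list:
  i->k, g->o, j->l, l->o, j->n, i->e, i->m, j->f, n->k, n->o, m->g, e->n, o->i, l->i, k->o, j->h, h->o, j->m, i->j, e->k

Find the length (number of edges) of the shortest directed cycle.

3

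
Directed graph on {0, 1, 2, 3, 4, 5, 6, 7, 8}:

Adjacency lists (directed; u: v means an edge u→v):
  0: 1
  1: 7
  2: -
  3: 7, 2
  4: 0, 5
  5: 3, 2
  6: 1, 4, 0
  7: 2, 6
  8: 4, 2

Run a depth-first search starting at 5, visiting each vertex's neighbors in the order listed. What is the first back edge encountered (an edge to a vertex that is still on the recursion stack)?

DFS from 5 (visiting each vertex's neighbors in the order listed); mark gray on enter, black on exit:
5 gray
  3 gray
    7 gray
      2 gray
      2 black
      6 gray
        1 gray
          1→7: 7 is gray → back edge
First back edge: 1 → 7.

1→7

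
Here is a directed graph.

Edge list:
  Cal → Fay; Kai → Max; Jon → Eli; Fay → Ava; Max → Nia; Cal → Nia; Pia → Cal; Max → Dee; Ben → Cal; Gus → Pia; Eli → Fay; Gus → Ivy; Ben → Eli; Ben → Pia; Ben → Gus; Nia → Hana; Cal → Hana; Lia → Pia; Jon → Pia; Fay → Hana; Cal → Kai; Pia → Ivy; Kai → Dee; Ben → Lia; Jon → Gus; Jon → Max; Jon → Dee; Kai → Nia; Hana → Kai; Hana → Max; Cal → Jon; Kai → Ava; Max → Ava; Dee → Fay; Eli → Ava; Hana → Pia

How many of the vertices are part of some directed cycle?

A vertex is on a directed cycle iff it belongs to a strongly connected component of size ≥ 2 (or has a self-loop).
The vertices on cycles are {Cal, Dee, Eli, Fay, Gus, Jon, Kai, Max, Nia, Pia, Hana} — 11 in total.

11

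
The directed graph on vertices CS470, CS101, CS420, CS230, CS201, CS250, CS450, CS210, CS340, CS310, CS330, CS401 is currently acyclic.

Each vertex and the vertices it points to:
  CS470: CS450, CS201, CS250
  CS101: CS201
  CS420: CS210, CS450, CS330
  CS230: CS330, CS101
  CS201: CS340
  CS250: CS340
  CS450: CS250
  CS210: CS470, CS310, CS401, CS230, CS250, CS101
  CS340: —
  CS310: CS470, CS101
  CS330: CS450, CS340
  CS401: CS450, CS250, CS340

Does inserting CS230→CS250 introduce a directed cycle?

No

Adding CS230→CS250 creates a cycle iff CS250 can already reach CS230.
Explore from CS250: no path reaches CS230. The graph stays acyclic.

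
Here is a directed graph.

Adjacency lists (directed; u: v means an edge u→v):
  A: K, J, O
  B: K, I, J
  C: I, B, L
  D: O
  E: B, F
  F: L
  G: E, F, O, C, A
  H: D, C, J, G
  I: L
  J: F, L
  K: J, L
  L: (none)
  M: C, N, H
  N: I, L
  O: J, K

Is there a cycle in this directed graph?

DFS with white/gray/black marking, starting from H:
H gray
  D gray
    O gray
      J gray
        F gray
          L gray
          L black
        F black
        J→L: L black — skip
      J black
      K gray
        K→J: J black — skip
        K→L: L black — skip
      K black
    O black
  D black
  C gray
    I gray
      I→L: L black — skip
    I black
    B gray
      B→K: K black — skip
      B→I: I black — skip
      B→J: J black — skip
    B black
    C→L: L black — skip
  C black
  H→J: J black — skip
  G gray
    E gray
      E→B: B black — skip
      E→F: F black — skip
    E black
    G→F: F black — skip
    G→O: O black — skip
    G→C: C black — skip
    A gray
      A→K: K black — skip
      A→J: J black — skip
      A→O: O black — skip
    A black
  G black
H black
M gray
  M→C: C black — skip
  N gray
    N→I: I black — skip
    N→L: L black — skip
  N black
  M→H: H black — skip
M black
Every edge goes to a white or black vertex — no back edge, so the graph is acyclic.

No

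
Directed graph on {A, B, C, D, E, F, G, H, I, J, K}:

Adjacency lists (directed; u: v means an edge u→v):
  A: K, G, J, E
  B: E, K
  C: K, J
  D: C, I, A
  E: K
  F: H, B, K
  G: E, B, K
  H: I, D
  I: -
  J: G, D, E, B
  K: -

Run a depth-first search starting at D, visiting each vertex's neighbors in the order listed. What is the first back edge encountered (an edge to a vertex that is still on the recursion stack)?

DFS from D (visiting each vertex's neighbors in the order listed); mark gray on enter, black on exit:
D gray
  C gray
    K gray
    K black
    J gray
      G gray
        E gray
          E→K: K black — skip
        E black
        B gray
          B→E: E black — skip
          B→K: K black — skip
        B black
        G→K: K black — skip
      G black
      J→D: D is gray → back edge
First back edge: J → D.

J→D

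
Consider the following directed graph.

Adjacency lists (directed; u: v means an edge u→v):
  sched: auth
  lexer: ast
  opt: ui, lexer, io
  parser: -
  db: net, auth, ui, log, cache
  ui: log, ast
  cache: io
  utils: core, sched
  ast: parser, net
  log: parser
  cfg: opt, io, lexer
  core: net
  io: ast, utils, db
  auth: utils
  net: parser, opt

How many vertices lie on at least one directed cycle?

A vertex is on a directed cycle iff it belongs to a strongly connected component of size ≥ 2 (or has a self-loop).
The vertices on cycles are {db, io, ui, ast, net, opt, auth, core, cache, lexer, sched, utils} — 12 in total.

12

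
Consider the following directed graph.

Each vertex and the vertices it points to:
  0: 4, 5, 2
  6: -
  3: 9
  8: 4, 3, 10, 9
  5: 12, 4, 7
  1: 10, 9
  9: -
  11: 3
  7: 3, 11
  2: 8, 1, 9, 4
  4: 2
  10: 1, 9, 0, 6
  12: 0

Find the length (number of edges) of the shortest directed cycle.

2

For each vertex v, BFS finds the shortest path from v back to v.
The shortest such closed walk is 10 → 1 → 10, length 2.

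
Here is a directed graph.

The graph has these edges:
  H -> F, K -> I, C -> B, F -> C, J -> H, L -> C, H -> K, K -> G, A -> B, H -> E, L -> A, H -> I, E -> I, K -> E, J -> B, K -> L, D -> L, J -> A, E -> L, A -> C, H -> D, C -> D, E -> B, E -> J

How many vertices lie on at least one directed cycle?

A vertex is on a directed cycle iff it belongs to a strongly connected component of size ≥ 2 (or has a self-loop).
The vertices on cycles are {A, C, D, E, H, J, K, L} — 8 in total.

8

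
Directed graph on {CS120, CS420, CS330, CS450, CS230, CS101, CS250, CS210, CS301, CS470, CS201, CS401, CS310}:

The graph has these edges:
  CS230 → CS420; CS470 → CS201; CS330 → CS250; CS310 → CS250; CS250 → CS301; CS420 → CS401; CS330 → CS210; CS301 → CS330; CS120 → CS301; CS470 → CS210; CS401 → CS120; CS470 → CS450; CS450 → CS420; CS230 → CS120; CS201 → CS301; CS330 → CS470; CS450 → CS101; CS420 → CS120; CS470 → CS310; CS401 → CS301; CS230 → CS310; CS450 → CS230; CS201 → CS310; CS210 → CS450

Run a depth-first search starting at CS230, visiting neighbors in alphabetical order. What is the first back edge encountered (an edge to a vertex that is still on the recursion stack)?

CS450->CS230

DFS from CS230 (visiting neighbors in alphabetical order); mark gray on enter, black on exit:
CS230 gray
  CS120 gray
    CS301 gray
      CS330 gray
        CS210 gray
          CS450 gray
            CS101 gray
            CS101 black
            CS450→CS230: CS230 is gray → back edge
First back edge: CS450 → CS230.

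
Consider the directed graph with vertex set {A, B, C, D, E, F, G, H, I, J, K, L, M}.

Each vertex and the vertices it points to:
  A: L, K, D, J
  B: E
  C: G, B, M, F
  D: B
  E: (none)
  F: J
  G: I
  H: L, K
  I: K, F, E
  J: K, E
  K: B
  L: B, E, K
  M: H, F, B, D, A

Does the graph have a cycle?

No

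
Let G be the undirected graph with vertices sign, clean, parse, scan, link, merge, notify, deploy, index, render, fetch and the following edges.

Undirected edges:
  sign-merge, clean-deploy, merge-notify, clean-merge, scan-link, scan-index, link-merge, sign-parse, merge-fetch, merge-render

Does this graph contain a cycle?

No

DFS, tracking each vertex's parent; an edge to a visited non-parent vertex closes a cycle.
Start from parse:
visit parse (parent –)
  visit sign (parent parse)
    visit merge (parent sign)
      visit clean (parent merge)
        visit deploy (parent clean)
          deploy–clean: parent, skip
        clean–merge: parent, skip
      visit link (parent merge)
        visit scan (parent link)
          scan–link: parent, skip
          visit index (parent scan)
            index–scan: parent, skip
        link–merge: parent, skip
      visit fetch (parent merge)
        fetch–merge: parent, skip
      merge–sign: parent, skip
      visit render (parent merge)
        render–merge: parent, skip
      visit notify (parent merge)
        notify–merge: parent, skip
    sign–parse: parent, skip
No non-parent visited neighbor found — the graph is a forest.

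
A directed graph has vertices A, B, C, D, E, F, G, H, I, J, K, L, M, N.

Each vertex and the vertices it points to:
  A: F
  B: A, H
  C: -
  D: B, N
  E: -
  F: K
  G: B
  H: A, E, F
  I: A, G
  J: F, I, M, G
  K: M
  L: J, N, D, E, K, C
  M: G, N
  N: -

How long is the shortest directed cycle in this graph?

For each vertex v, BFS finds the shortest path from v back to v.
The shortest such closed walk is F → K → M → G → B → H → F, length 6.

6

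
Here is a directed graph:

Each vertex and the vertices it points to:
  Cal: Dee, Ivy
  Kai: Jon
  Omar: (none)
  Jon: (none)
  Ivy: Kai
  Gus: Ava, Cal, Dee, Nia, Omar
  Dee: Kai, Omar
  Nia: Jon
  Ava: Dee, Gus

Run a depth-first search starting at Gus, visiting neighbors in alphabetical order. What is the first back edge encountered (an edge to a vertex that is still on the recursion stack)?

Ava->Gus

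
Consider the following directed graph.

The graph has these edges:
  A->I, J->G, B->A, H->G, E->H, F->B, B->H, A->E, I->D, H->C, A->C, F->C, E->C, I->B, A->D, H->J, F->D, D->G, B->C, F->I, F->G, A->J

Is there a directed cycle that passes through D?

D lies on a cycle iff there is a path from D back to itself.
Exploring from D, it never reaches itself; equivalently, its strongly connected component is a singleton.

No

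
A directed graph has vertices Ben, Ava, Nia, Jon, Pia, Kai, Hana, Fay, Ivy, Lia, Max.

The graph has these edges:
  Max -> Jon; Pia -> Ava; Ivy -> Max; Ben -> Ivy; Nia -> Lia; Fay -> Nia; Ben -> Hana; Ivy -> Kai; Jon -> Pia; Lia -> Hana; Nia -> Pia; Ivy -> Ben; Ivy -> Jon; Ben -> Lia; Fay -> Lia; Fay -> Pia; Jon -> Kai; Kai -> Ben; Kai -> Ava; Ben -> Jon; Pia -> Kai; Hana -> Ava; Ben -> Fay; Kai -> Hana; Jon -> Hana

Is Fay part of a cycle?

Yes

Fay is on a cycle iff Fay can reach itself via ≥1 edge.
Fay → Pia → Kai → Ben → Fay — yes.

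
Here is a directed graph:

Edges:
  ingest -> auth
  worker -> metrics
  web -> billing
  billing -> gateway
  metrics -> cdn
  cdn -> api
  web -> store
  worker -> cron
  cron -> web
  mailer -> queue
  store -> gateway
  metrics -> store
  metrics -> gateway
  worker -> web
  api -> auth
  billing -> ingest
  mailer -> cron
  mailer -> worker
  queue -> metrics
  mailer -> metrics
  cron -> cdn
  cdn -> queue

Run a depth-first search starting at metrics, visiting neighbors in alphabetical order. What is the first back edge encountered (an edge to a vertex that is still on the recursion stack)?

DFS from metrics (visiting neighbors in alphabetical order); mark gray on enter, black on exit:
metrics gray
  cdn gray
    api gray
      auth gray
      auth black
    api black
    queue gray
      queue→metrics: metrics is gray → back edge
First back edge: queue → metrics.

queue->metrics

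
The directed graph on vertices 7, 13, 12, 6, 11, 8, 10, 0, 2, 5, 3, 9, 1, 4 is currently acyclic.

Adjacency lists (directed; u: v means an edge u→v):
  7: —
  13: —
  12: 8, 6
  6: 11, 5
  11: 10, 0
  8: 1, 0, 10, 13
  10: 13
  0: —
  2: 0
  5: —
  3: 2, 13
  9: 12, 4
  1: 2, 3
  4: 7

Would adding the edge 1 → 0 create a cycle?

No

Adding 1→0 creates a cycle iff 0 can already reach 1.
Explore from 0: no path reaches 1. The graph stays acyclic.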